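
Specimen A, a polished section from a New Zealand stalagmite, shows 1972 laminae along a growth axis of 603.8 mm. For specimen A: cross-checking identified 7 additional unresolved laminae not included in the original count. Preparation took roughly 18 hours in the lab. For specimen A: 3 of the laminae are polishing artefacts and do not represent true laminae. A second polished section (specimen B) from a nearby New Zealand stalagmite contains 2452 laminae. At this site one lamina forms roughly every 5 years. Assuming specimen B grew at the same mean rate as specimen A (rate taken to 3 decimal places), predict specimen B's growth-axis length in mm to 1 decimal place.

Specimen A: correcting the raw count gives 1972 − 3 + 7 = 1976 true laminae.
Specimen A: at 5 years per lamina, 1976 × 5 = 9880 years.
A: 603.8 mm over 9880 years gives 603.8 / 9880 ≈ 0.061 mm/year.
Specimen B: multiplying by 5 years per lamina: 2452 × 5 = 12260 years. Length of B = 0.061 × 12260 = 747.9 mm.

747.9 mm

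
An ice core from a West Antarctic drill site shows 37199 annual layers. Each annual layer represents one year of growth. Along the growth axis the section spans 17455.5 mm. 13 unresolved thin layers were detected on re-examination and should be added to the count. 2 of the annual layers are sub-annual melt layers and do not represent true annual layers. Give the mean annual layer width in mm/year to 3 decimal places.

0.469 mm/year

Adjusted count: 37199 − 2 + 13 = 37210 annual layers.
Extension rate ≈ 17455.5 / 37210 = 0.469 mm/year.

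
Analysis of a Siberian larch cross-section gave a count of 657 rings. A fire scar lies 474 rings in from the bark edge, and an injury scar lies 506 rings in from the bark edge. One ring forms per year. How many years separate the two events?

32 years

Separation: 506 − 474 = 32 rings.
That is 32 years at one ring per year.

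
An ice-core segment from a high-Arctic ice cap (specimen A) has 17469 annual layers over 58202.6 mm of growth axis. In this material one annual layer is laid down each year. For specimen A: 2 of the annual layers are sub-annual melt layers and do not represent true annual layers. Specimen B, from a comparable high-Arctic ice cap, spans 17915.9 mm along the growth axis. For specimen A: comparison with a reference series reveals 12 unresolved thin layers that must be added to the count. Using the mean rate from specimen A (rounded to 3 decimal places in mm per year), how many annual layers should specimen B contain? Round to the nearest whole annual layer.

5380 annual layers

Specimen A: after corrections the count is 17469 − 2 + 12 = 17479 annual layers.
A: Mean rate = 58202.6 mm / 17479 years ≈ 3.330 mm/yr.
B spans 17915.9 / 3.330 = 5380.15 years ≈ 5380 annual layers.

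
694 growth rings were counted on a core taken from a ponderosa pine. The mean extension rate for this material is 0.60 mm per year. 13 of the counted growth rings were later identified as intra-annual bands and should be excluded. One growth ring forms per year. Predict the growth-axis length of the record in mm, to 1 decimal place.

408.6 mm

True growth ring count = 694 − 13 = 681.
Predicted length = 0.60 mm/year × 681 years = 408.6 mm.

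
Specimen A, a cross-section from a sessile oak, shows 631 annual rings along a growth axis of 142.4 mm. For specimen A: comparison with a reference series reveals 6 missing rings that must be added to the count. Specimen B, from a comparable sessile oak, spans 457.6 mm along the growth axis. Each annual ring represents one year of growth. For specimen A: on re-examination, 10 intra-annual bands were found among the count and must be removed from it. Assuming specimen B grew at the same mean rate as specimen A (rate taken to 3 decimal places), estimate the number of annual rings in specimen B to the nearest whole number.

2016 annual rings

Specimen A: correcting the raw count gives 631 − 10 + 6 = 627 true annual rings.
A: Mean rate = 142.4 mm / 627 years ≈ 0.227 mm/yr.
For B, 457.6 / 0.227 = 2015.86 years ≈ 2016 annual rings.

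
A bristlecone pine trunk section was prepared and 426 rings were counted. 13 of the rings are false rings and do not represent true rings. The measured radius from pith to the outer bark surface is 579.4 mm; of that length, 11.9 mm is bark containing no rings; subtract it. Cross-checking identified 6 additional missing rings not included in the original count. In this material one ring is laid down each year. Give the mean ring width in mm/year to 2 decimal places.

After corrections the count is 426 − 13 + 6 = 419 rings.
Removing the 11.9 mm offcut leaves 579.4 − 11.9 = 567.5 mm.
Extension rate ≈ 567.5 / 419 = 1.35 mm/year.

1.35 mm/year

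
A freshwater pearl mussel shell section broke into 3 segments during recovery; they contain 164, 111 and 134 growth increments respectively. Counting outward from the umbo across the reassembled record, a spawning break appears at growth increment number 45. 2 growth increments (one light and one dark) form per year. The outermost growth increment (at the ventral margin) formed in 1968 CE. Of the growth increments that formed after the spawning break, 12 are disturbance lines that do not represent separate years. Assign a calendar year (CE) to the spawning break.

1792 CE

Total growth increments = 164 + 111 + 134 = 409.
Between growth increment 45 and the ventral margin there are 409 − 45 = 364 growth increments.
Removing the 12 false growth increments leaves 364 − 12 = 352 true growth increments beyond the spawning break.
With 2 growth increments per year, 352 / 2 = 176 years.
Counting back 176 years from 1968 CE places the spawning break in 1968 − 176 = 1792 CE.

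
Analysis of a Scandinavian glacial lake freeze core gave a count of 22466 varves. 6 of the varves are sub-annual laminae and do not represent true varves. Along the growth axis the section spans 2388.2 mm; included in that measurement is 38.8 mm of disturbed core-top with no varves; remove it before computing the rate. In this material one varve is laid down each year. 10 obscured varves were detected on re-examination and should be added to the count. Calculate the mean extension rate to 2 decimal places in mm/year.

0.10 mm/year

Adjusted count: 22466 − 6 + 10 = 22470 varves.
Removing the 38.8 mm offcut leaves 2388.2 − 38.8 = 2349.4 mm.
Extension rate ≈ 2349.4 / 22470 = 0.10 mm/year.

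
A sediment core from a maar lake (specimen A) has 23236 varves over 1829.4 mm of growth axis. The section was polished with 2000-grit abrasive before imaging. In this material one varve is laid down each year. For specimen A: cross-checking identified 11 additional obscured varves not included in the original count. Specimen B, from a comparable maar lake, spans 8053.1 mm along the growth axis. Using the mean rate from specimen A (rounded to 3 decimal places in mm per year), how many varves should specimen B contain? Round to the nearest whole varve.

101938 varves

Specimen A: correcting the raw count gives 23236 + 11 = 23247 true varves.
A: Extension rate ≈ 1829.4 / 23247 = 0.079 mm/year.
B spans 8053.1 / 0.079 = 101937.97 years ≈ 101938 varves.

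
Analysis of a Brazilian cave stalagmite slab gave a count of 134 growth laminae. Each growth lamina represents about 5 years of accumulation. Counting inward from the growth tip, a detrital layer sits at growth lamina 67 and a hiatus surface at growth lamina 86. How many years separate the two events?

95 yr

86 − 67 = 19 growth laminae lie between the two events.
Multiplying by 5 years per growth lamina: 19 × 5 = 95 years.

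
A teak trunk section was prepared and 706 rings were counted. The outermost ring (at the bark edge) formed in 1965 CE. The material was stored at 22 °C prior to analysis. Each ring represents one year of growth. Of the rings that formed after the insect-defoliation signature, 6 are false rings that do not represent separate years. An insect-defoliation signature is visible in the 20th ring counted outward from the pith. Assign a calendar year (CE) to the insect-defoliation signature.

1285 CE

The insect-defoliation signature sits at ring 20 from the pith, so 706 − 20 = 686 rings formed after it.
Removing the 6 false rings leaves 686 − 6 = 680 true rings beyond the insect-defoliation signature.
The ring at the bark edge is 1965 CE, so the insect-defoliation signature dates to 1965 − 680 = 1285 CE.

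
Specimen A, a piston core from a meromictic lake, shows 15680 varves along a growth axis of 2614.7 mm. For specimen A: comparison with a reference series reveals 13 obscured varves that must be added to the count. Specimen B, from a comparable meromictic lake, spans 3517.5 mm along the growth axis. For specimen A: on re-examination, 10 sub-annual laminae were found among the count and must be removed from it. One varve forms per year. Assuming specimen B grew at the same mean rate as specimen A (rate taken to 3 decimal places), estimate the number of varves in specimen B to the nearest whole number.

21063 varves

Specimen A: after corrections the count is 15680 − 10 + 13 = 15683 varves.
A: Mean rate = 2614.7 mm / 15683 years ≈ 0.167 mm/yr.
Specimen B: 3517.5 mm / 0.167 mm per year = 21062.87 years ≈ 21063 varves.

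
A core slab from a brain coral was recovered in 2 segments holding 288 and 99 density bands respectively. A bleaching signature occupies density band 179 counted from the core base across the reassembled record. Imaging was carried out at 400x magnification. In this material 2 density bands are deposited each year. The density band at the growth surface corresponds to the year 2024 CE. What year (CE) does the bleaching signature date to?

1920 CE

Total density bands = 288 + 99 = 387.
Between density band 179 and the growth surface there are 387 − 179 = 208 density bands.
208 density bands at 2 per year is 208 / 2 = 104 years.
The density band at the growth surface is 2024 CE, so the bleaching signature dates to 2024 − 104 = 1920 CE.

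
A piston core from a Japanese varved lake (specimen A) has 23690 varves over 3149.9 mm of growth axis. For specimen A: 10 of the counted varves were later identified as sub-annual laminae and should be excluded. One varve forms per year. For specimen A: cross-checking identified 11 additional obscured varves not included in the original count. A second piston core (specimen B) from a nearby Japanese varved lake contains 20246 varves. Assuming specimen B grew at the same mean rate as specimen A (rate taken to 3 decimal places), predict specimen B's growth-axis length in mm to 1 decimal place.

2692.7 mm

Specimen A: true varve count = 23690 − 10 + 11 = 23691.
A: Mean rate = 3149.9 mm / 23691 years ≈ 0.133 mm per year.
B's length ≈ 0.133 × 20246 = 2692.7 mm.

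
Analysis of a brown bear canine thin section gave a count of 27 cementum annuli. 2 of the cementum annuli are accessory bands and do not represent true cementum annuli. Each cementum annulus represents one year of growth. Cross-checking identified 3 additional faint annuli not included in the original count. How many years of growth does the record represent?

28 years

Correcting the raw count gives 27 − 2 + 3 = 28 true cementum annuli.
One cementum annulus per year makes the duration 28 years.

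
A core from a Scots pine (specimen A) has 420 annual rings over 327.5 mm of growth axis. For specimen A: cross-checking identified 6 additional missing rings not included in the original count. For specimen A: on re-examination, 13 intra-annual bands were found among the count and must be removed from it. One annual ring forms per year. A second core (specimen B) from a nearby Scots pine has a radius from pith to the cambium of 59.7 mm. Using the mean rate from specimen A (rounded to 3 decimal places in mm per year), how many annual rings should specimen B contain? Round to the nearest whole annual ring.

75 annual rings

Specimen A: true annual ring count = 420 − 13 + 6 = 413.
A: Extension rate ≈ 327.5 / 413 = 0.793 mm per year.
For B, 59.7 / 0.793 = 75.28 years ≈ 75 annual rings.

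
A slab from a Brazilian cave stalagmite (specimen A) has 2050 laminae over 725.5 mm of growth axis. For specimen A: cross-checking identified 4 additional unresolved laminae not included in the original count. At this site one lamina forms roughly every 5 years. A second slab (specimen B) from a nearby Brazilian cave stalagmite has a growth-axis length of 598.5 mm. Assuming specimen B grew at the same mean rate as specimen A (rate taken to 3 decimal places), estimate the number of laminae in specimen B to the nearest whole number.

Specimen A: after corrections the count is 2050 + 4 = 2054 laminae.
Specimen A: 2054 laminae at 5 years each span 2054 × 5 = 10270 years.
A: Mean rate = 725.5 mm / 10270 years ≈ 0.071 mm/year.
B spans 598.5 / 0.071 = 8429.58 years; at 5 years per lamina that is 8429.58 / 5 ≈ 1686 laminae.

1686 laminae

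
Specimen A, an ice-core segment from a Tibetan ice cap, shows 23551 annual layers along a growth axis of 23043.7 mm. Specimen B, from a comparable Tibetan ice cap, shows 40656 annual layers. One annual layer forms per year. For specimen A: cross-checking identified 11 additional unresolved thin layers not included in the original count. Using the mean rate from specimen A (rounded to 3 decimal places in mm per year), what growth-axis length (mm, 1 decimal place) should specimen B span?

39761.6 mm

Specimen A: correcting the raw count gives 23551 + 11 = 23562 true annual layers.
A: Extension rate ≈ 23043.7 / 23562 = 0.978 mm/year.
For B, 0.978 mm/year × 40656 years = 39761.6 mm.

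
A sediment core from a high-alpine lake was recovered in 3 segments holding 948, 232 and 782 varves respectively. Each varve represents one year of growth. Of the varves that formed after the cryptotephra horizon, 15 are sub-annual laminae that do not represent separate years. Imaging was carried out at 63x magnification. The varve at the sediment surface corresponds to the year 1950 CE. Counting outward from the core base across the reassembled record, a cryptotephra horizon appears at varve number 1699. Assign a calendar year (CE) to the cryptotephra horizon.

Total varves = 948 + 232 + 782 = 1962.
The cryptotephra horizon sits at varve 1699 from the core base, so 1962 − 1699 = 263 varves formed after it.
263 − 15 false = 248 true varves after the cryptotephra horizon.
1950 − 248 = 1702 CE.

1702 CE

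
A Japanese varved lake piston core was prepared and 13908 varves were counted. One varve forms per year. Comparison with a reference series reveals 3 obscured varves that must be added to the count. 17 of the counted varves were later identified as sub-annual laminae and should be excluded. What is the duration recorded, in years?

13894 yr

Adjusted count: 13908 − 17 + 3 = 13894 varves.
At one varve per year, that is 13894 years.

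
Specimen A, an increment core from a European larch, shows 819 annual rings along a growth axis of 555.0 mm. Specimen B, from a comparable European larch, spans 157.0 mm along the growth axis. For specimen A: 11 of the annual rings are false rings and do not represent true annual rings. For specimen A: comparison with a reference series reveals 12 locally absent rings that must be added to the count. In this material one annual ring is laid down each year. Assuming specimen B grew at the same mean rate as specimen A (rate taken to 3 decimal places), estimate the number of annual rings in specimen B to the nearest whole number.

232 annual rings

Specimen A: adjusted count: 819 − 11 + 12 = 820 annual rings.
A: Mean rate = 555.0 mm / 820 years ≈ 0.677 mm/year.
For B, 157.0 / 0.677 = 231.91 years ≈ 232 annual rings.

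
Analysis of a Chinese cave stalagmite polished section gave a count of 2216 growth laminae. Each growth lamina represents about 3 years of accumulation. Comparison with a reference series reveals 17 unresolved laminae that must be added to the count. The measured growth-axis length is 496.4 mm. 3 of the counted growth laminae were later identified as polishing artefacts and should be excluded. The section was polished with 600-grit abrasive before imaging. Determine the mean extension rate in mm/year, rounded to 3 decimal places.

0.074 mm/year

Adjusted count: 2216 − 3 + 17 = 2230 growth laminae.
At 3 years per growth lamina, 2230 × 3 = 6690 years.
Mean rate = 496.4 mm / 6690 years ≈ 0.074 mm/year.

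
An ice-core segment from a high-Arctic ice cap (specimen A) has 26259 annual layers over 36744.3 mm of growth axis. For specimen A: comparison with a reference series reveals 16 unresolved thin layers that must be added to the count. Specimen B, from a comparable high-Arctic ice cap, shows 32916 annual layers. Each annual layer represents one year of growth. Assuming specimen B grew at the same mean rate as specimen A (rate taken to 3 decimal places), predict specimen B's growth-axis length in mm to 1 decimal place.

Specimen A: adjusted count: 26259 + 16 = 26275 annual layers.
A: 36744.3 mm over 26275 years gives 36744.3 / 26275 ≈ 1.398 mm per year.
Length of B = 1.398 × 32916 = 46016.6 mm.

46016.6 mm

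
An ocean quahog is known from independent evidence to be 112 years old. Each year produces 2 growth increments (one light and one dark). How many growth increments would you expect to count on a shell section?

224 growth increments

112 years at 2 growth increments per year gives 112 × 2 = 224 growth increments.
So 224 growth increments should be present.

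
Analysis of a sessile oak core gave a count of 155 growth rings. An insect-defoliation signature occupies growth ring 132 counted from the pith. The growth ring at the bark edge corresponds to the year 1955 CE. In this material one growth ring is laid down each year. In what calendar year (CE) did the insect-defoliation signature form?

Between growth ring 132 and the bark edge there are 155 − 132 = 23 growth rings.
The growth ring at the bark edge is 1955 CE, so the insect-defoliation signature dates to 1955 − 23 = 1932 CE.

1932 CE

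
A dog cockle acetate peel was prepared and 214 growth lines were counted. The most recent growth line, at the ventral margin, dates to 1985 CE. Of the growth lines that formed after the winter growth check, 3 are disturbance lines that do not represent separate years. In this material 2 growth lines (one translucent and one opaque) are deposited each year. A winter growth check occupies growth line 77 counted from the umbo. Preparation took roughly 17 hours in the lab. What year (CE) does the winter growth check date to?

1918 CE

The winter growth check sits at growth line 77 from the umbo, so 214 − 77 = 137 growth lines formed after it.
Removing the 3 false growth lines leaves 137 − 3 = 134 true growth lines beyond the winter growth check.
With 2 growth lines per year, 134 / 2 = 67 years.
1985 − 67 = 1918 CE.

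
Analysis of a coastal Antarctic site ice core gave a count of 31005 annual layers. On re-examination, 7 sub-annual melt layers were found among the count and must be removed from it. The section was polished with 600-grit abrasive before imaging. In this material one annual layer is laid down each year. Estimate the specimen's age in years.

30998 yr

Correcting the raw count gives 31005 − 7 = 30998 true annual layers.
With a one-to-one annual layer periodicity this is 30998 years.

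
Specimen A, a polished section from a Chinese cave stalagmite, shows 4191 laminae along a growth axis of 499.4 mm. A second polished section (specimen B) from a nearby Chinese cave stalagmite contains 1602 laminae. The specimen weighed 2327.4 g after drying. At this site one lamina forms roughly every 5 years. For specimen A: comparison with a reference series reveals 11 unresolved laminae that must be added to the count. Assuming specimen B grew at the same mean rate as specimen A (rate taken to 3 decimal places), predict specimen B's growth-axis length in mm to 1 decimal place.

Specimen A: after corrections the count is 4191 + 11 = 4202 laminae.
Specimen A: at 5 years per lamina, 4202 × 5 = 21010 years.
A: Extension rate ≈ 499.4 / 21010 = 0.024 mm/yr.
Specimen B: multiplying by 5 years per lamina: 1602 × 5 = 8010 years. For B, 0.024 mm/year × 8010 years = 192.2 mm.

192.2 mm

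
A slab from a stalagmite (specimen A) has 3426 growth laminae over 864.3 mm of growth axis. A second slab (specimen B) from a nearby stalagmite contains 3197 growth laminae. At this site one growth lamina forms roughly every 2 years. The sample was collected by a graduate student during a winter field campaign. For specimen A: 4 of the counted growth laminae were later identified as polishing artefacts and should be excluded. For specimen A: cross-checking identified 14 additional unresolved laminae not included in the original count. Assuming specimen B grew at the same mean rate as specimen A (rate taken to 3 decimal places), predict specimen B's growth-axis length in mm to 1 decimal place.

805.6 mm

Specimen A: true growth lamina count = 3426 − 4 + 14 = 3436.
Specimen A: multiplying by 2 years per growth lamina: 3436 × 2 = 6872 years.
A: Extension rate ≈ 864.3 / 6872 = 0.126 mm per year.
Specimen B: 3197 growth laminae at 2 years each span 3197 × 2 = 6394 years. Length of B = 0.126 × 6394 = 805.6 mm.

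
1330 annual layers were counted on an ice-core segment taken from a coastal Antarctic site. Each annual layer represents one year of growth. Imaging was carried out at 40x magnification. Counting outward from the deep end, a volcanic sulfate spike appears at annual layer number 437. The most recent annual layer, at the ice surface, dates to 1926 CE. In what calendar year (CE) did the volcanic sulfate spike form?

1033 CE

The volcanic sulfate spike sits at annual layer 437 from the deep end, so 1330 − 437 = 893 annual layers formed after it.
1926 − 893 = 1033 CE.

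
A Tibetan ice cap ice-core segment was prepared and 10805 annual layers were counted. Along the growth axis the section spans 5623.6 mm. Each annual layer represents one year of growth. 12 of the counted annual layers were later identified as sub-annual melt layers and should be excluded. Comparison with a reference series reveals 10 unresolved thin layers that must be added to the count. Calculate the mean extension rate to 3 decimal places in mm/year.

0.521 mm/year

Correcting the raw count gives 10805 − 12 + 10 = 10803 true annual layers.
5623.6 mm over 10803 years gives 5623.6 / 10803 ≈ 0.521 mm/year.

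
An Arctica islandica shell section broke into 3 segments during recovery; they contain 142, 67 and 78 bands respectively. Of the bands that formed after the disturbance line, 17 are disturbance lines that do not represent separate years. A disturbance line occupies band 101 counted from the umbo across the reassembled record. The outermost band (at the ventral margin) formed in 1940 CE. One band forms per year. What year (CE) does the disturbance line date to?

Total bands = 142 + 67 + 78 = 287.
287 − 101 = 186 bands lie beyond the disturbance line toward the ventral margin.
186 − 17 false = 169 true bands after the disturbance line.
Counting back 169 years from 1940 CE places the disturbance line in 1940 − 169 = 1771 CE.

1771 CE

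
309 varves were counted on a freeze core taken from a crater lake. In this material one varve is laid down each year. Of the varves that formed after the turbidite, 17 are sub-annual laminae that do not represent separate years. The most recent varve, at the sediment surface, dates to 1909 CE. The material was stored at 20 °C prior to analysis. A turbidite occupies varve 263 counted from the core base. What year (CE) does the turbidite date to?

The turbidite sits at varve 263 from the core base, so 309 − 263 = 46 varves formed after it.
46 − 17 false = 29 true varves after the turbidite.
The varve at the sediment surface is 1909 CE, so the turbidite dates to 1909 − 29 = 1880 CE.

1880 CE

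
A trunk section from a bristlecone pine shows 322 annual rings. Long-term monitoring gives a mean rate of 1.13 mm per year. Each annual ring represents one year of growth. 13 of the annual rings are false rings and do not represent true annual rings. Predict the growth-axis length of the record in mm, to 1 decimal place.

After corrections the count is 322 − 13 = 309 annual rings.
Predicted length = 1.13 mm/year × 309 years = 349.2 mm.

349.2 mm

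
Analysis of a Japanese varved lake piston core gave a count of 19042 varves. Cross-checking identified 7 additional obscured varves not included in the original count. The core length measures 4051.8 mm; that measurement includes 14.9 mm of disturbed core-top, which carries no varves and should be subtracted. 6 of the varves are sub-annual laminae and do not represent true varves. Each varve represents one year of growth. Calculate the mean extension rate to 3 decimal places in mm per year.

After corrections the count is 19042 − 6 + 7 = 19043 varves.
Net length = 4051.8 − 14.9 = 4036.9 mm.
4036.9 mm over 19043 years gives 4036.9 / 19043 ≈ 0.212 mm per year.

0.212 mm per year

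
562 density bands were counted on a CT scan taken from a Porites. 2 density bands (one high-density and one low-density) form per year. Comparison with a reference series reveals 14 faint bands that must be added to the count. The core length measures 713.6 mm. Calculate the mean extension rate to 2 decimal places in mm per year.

After corrections the count is 562 + 14 = 576 density bands.
With 2 density bands per year, 576 / 2 = 288 years.
713.6 mm over 288 years gives 713.6 / 288 ≈ 2.48 mm per year.

2.48 mm per year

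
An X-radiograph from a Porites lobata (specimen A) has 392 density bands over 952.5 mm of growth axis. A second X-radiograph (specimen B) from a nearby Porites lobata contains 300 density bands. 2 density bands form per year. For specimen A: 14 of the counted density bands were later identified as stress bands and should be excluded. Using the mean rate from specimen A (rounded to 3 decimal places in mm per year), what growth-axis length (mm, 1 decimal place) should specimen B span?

756.0 mm

Specimen A: correcting the raw count gives 392 − 14 = 378 true density bands.
Specimen A: with 2 density bands per year, 378 / 2 = 189 years.
A: 952.5 mm over 189 years gives 952.5 / 189 ≈ 5.040 mm/year.
Specimen B: with 2 density bands per year, 300 / 2 = 150 years. B's length ≈ 5.040 × 150 = 756.0 mm.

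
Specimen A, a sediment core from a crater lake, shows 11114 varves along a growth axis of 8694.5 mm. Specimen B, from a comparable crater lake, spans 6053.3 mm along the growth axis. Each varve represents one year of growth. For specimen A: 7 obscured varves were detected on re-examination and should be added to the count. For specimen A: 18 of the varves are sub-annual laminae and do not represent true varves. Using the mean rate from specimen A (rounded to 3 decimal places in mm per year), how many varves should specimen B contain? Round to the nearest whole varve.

Specimen A: after corrections the count is 11114 − 18 + 7 = 11103 varves.
A: Mean rate = 8694.5 mm / 11103 years ≈ 0.783 mm per year.
For B, 6053.3 / 0.783 = 7730.91 years ≈ 7731 varves.

7731 varves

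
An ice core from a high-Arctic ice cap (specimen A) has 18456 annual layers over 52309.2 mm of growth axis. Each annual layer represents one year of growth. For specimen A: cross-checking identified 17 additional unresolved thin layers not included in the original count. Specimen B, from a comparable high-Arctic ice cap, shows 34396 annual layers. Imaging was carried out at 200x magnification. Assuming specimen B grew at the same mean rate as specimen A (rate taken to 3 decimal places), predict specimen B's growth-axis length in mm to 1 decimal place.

Specimen A: adjusted count: 18456 + 17 = 18473 annual layers.
A: Extension rate ≈ 52309.2 / 18473 = 2.832 mm/yr.
For B, 2.832 mm/year × 34396 years = 97409.5 mm.

97409.5 mm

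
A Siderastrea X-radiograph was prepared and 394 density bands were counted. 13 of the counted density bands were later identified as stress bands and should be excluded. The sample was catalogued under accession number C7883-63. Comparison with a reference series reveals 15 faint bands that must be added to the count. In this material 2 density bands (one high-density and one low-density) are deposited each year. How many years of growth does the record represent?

198 years

Correcting the raw count gives 394 − 13 + 15 = 396 true density bands.
396 density bands at 2 per year is 396 / 2 = 198 years.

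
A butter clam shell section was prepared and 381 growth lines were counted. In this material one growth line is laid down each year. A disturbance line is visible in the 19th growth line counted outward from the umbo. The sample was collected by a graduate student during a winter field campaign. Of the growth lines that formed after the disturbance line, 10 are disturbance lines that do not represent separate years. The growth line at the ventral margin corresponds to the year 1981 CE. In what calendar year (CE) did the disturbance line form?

381 − 19 = 362 growth lines lie beyond the disturbance line toward the ventral margin.
Removing the 10 false growth lines leaves 362 − 10 = 352 true growth lines beyond the disturbance line.
The growth line at the ventral margin is 1981 CE, so the disturbance line dates to 1981 − 352 = 1629 CE.

1629 CE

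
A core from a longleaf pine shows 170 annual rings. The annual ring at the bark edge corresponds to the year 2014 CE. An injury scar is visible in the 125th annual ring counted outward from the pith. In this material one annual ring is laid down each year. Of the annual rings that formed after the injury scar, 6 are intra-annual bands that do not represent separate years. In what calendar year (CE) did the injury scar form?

170 − 125 = 45 annual rings lie beyond the injury scar toward the bark edge.
Removing the 6 false annual rings leaves 45 − 6 = 39 true annual rings beyond the injury scar.
2014 − 39 = 1975 CE.

1975 CE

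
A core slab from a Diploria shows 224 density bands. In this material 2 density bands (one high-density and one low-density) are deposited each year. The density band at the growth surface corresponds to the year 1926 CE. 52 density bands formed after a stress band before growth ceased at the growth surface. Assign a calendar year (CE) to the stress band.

There are 52 density bands younger than the stress band.
52 density bands at 2 per year is 52 / 2 = 26 years.
The density band at the growth surface is 1926 CE, so the stress band dates to 1926 − 26 = 1900 CE.

1900 CE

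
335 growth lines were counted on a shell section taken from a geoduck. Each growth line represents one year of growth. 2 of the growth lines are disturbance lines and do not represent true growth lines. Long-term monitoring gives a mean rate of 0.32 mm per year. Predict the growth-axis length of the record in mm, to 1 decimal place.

106.6 mm

After corrections the count is 335 − 2 = 333 growth lines.
333 years at 0.32 mm/year gives 0.32 × 333 = 106.6 mm.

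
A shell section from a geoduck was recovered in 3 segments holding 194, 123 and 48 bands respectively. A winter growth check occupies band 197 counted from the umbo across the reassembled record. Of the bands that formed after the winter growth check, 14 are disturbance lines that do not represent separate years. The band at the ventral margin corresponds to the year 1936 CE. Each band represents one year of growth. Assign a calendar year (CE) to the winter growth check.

Total bands = 194 + 123 + 48 = 365.
The winter growth check sits at band 197 from the umbo, so 365 − 197 = 168 bands formed after it.
Removing the 14 false bands leaves 168 − 14 = 154 true bands beyond the winter growth check.
The band at the ventral margin is 1936 CE, so the winter growth check dates to 1936 − 154 = 1782 CE.

1782 CE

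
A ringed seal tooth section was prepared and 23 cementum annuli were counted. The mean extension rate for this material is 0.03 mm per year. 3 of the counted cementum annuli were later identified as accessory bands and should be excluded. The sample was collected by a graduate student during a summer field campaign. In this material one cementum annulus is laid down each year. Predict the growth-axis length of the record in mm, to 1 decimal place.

Adjusted count: 23 − 3 = 20 cementum annuli.
20 years at 0.03 mm/year gives 0.03 × 20 = 0.6 mm.

0.6 mm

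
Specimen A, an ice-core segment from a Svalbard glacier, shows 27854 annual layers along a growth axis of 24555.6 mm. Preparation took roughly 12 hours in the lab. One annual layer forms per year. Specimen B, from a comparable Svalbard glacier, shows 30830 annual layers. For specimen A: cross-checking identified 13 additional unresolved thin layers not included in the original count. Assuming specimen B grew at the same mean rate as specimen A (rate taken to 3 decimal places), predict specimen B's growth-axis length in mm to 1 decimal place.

27161.2 mm

Specimen A: after corrections the count is 27854 + 13 = 27867 annual layers.
A: Extension rate ≈ 24555.6 / 27867 = 0.881 mm/yr.
For B, 0.881 mm/year × 30830 years = 27161.2 mm.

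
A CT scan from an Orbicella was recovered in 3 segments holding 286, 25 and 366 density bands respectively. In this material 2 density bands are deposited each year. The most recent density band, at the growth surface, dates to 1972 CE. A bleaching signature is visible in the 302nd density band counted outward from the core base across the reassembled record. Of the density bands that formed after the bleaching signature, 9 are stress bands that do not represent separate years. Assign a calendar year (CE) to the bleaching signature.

Total density bands = 286 + 25 + 366 = 677.
677 − 302 = 375 density bands lie beyond the bleaching signature toward the growth surface.
375 − 9 false = 366 true density bands after the bleaching signature.
366 density bands at 2 per year is 366 / 2 = 183 years.
1972 − 183 = 1789 CE.

1789 CE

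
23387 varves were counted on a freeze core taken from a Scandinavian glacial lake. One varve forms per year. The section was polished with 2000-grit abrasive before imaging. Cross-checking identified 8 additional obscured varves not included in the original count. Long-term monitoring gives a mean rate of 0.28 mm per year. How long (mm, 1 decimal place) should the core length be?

True varve count = 23387 + 8 = 23395.
Length ≈ 0.28 × 23395 = 6550.6 mm.

6550.6 mm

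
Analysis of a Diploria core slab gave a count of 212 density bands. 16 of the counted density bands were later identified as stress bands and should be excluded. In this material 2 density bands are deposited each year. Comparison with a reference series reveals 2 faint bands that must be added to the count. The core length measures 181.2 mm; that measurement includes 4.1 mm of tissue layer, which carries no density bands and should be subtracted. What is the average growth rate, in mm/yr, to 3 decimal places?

After corrections the count is 212 − 16 + 2 = 198 density bands.
198 density bands at 2 per year is 198 / 2 = 99 years.
Net length = 181.2 − 4.1 = 177.1 mm.
177.1 mm over 99 years gives 177.1 / 99 ≈ 1.789 mm/yr.

1.789 mm/yr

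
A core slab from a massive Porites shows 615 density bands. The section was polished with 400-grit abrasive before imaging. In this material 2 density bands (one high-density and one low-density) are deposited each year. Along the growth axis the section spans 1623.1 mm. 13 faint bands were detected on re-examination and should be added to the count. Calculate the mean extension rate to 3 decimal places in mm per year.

Correcting the raw count gives 615 + 13 = 628 true density bands.
628 density bands at 2 per year is 628 / 2 = 314 years.
1623.1 mm over 314 years gives 1623.1 / 314 ≈ 5.169 mm per year.

5.169 mm per year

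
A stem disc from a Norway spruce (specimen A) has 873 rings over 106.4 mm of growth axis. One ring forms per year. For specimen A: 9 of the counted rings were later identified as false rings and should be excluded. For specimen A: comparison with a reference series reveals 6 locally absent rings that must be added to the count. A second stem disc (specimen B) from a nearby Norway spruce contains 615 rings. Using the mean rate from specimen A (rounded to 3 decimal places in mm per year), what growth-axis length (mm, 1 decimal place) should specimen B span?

Specimen A: adjusted count: 873 − 9 + 6 = 870 rings.
A: Extension rate ≈ 106.4 / 870 = 0.122 mm per year.
For B, 0.122 mm/year × 615 years = 75.0 mm.

75.0 mm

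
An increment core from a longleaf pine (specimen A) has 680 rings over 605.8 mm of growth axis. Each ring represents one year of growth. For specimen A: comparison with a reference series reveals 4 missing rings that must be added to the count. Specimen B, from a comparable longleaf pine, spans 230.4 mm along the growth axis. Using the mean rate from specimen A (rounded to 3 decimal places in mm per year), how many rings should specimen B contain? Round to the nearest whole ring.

Specimen A: correcting the raw count gives 680 + 4 = 684 true rings.
A: 605.8 mm over 684 years gives 605.8 / 684 ≈ 0.886 mm per year.
For B, 230.4 / 0.886 = 260.05 years ≈ 260 rings.

260 rings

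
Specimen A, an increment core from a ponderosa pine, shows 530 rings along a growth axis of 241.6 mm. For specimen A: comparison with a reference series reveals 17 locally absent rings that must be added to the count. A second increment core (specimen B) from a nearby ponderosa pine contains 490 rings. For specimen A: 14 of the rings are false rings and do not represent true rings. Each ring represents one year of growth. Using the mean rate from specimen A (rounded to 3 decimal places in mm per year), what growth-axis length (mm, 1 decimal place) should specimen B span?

Specimen A: correcting the raw count gives 530 − 14 + 17 = 533 true rings.
A: Extension rate ≈ 241.6 / 533 = 0.453 mm per year.
For B, 0.453 mm/year × 490 years = 222.0 mm.

222.0 mm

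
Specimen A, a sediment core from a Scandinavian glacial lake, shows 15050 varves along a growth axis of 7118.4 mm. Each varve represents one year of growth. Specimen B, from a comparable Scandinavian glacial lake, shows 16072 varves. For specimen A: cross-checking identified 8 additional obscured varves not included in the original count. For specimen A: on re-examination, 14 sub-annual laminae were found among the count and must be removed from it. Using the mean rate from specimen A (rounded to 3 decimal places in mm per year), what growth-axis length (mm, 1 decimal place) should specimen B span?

Specimen A: true varve count = 15050 − 14 + 8 = 15044.
A: Mean rate = 7118.4 mm / 15044 years ≈ 0.473 mm/year.
B's length ≈ 0.473 × 16072 = 7602.1 mm.

7602.1 mm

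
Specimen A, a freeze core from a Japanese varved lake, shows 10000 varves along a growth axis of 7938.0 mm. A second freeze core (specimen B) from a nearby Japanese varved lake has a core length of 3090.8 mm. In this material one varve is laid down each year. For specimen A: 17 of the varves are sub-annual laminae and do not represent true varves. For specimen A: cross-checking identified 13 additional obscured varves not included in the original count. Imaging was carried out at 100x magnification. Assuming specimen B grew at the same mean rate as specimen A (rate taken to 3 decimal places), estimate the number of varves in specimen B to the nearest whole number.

Specimen A: correcting the raw count gives 10000 − 17 + 13 = 9996 true varves.
A: 7938.0 mm over 9996 years gives 7938.0 / 9996 ≈ 0.794 mm/year.
Specimen B: 3090.8 mm / 0.794 mm per year = 3892.70 years ≈ 3893 varves.

3893 varves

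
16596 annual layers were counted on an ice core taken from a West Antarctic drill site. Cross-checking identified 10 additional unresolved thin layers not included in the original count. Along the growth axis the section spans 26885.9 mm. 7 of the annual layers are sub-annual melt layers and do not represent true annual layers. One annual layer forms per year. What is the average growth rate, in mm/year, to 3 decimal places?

True annual layer count = 16596 − 7 + 10 = 16599.
Mean rate = 26885.9 mm / 16599 years ≈ 1.620 mm/year.

1.620 mm/year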